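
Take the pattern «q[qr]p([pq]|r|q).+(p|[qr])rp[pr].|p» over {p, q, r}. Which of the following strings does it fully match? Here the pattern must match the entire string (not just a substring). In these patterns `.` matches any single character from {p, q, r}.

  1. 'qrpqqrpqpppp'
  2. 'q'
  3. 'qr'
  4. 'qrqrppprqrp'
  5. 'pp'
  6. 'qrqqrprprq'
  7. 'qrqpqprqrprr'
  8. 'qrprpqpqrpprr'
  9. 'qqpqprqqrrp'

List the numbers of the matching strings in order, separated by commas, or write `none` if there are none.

1 → no match
2 → no match
3 → no match
4 → no match
5 → no match
6 → no match
7 → no match
8 → no match
9 → no match

none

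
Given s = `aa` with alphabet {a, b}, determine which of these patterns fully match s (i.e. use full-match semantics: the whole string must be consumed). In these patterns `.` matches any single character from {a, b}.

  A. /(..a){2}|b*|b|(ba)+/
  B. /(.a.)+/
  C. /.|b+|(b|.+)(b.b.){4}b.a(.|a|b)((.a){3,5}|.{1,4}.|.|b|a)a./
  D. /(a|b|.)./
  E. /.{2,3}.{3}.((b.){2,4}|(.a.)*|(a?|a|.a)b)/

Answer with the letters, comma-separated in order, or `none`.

D

A → no match
B → no match
C → no match
D → match
E → no match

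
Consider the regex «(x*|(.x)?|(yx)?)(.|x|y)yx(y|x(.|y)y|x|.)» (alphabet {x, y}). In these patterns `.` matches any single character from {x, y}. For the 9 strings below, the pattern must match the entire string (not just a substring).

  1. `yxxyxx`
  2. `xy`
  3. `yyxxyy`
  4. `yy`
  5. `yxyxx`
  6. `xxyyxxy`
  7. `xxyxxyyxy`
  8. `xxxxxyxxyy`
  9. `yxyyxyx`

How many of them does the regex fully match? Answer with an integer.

1 → match
2 → no match
3 → match
4 → no match
5 → no match
6 → no match
7 → no match
8 → match
9 → no match
Total matched: 3

3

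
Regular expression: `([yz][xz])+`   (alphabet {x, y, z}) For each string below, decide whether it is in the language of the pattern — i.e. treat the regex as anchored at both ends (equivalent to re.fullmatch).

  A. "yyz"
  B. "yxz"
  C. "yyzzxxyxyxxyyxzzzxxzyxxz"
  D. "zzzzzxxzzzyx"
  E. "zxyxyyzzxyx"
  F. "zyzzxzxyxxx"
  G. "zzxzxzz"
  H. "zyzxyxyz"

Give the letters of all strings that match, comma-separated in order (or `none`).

none

A. "yyz" → no match
B. "yxz" → no match
C → no match
D. "zzzzzxxzzzyx" → no match
E. "zxyxyyzzxyx" → no match
F. "zyzzxzxyxxx" → no match
G. "zzxzxzz" → no match
H. "zyzxyxyz" → no match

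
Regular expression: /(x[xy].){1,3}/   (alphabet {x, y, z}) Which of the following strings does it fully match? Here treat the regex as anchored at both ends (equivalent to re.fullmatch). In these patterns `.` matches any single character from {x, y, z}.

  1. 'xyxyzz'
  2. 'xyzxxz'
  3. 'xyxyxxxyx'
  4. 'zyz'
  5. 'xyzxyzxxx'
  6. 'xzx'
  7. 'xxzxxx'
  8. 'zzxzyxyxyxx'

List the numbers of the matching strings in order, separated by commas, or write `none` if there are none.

1 → no match
2 → match
3 → no match
4 → no match — must start with 'x'
5 → match
6 → no match
7 → match
8 → no match — must start with 'x'

2, 5, 7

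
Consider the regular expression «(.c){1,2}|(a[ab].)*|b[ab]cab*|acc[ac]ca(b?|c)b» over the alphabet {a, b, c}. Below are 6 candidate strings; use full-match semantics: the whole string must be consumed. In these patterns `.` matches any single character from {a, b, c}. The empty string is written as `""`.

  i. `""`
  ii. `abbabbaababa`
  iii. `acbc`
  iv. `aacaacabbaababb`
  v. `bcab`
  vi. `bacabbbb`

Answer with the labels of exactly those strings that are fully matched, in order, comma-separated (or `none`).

i, ii, iii, iv, vi

i → match
ii → match
iii → match
iv → match
v → no match
vi → match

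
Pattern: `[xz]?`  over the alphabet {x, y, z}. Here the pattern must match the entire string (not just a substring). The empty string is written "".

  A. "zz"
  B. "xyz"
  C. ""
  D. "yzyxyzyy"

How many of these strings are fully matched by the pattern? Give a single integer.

A → no match
B → no match
C → match
D → no match
Total matched: 1

1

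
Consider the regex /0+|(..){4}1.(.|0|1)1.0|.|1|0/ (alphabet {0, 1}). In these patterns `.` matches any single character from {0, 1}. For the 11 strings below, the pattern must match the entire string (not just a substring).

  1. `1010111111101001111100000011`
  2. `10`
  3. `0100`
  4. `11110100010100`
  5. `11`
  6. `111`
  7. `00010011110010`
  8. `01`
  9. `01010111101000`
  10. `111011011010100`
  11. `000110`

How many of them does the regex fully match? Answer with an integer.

1 → no match
2 → no match
3 → no match
4 → no match
5 → no match
6 → no match
7 → no match
8 → no match
9 → no match
10 → no match
11 → no match
Total matched: 0

0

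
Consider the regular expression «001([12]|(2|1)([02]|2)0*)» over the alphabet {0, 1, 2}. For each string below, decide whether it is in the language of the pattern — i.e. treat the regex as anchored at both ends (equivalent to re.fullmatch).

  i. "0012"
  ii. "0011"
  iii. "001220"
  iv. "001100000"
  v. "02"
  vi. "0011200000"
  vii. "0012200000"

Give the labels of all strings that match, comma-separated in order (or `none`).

i, ii, iii, iv, vi, vii

i → match
ii → match
iii → match
iv → match
v → no match — must start with "001"
vi → match
vii → match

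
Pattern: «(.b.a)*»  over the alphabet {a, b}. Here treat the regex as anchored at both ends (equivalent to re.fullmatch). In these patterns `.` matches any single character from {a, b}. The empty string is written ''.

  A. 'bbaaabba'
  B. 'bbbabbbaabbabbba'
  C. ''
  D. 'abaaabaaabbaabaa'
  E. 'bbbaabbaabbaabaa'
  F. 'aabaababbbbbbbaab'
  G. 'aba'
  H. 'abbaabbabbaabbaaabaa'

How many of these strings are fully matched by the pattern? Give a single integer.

A → match
B → match
C → match
D → match
E → match
F → no match
G → no match
H → match
Total matched: 6

6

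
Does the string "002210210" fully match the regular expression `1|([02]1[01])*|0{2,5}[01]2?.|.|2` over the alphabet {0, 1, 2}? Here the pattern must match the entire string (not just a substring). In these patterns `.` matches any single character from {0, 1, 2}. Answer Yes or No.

No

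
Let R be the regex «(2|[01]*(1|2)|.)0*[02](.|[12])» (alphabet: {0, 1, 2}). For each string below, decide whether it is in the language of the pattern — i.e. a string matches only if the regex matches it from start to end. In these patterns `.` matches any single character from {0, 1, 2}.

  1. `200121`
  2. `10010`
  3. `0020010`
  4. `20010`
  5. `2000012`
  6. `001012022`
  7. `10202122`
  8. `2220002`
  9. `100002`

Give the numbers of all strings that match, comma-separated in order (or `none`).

6, 9

1 → no match
2 → no match
3 → no match
4 → no match
5 → no match
6 → match
7 → no match
8 → no match
9 → match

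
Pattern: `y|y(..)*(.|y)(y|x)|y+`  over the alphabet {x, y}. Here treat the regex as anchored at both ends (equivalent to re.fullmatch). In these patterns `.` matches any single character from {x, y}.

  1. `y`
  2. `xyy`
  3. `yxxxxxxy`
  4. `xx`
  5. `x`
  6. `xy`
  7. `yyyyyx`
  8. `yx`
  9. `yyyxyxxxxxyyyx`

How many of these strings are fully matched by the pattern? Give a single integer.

1 → match
2 → no match — must start with `y`
3 → no match
4 → no match — must start with `y`
5 → no match — must start with `y`
6 → no match — must start with `y`
7 → no match
8 → no match
9 → no match
Total matched: 1

1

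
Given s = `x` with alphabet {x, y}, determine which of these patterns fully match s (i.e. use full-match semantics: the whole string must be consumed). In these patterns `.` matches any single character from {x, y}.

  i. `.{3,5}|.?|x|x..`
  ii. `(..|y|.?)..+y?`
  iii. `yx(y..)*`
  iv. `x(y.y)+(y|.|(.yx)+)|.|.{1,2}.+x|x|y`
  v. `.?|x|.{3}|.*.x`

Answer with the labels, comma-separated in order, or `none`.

i → match
ii → no match
iii → no match — must start with `yx`
iv → match
v → match

i, iv, v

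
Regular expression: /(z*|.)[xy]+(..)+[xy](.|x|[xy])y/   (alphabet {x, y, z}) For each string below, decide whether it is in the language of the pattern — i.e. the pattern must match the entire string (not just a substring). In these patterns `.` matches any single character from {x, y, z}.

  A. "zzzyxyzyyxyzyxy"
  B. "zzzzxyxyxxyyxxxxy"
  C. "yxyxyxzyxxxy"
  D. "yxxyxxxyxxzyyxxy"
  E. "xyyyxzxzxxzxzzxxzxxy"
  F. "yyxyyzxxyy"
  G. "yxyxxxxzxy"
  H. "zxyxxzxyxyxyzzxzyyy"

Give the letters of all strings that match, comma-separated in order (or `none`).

A → match
B → match
C → match
D → match
E → match
F → match
G → no match
H → match

A, B, C, D, E, F, H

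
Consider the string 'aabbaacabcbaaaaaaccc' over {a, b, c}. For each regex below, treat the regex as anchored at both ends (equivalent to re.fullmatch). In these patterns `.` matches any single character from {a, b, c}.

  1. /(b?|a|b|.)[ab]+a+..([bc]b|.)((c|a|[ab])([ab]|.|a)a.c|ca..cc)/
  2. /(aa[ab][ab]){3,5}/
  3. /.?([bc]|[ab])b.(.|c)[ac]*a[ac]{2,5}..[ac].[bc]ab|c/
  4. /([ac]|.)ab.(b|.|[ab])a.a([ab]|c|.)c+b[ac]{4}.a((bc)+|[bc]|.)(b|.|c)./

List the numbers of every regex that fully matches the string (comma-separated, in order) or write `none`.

1 → no match
2 → no match
3 → no match
4 → match

4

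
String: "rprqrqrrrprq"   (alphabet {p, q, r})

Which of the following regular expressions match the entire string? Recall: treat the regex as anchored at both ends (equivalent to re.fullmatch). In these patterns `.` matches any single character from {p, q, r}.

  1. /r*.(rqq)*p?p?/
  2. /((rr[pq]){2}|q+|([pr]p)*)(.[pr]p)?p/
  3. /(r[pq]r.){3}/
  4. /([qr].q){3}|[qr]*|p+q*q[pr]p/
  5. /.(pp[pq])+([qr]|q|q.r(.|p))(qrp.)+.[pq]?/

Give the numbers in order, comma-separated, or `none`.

3

1 → no match
2 → no match — must end with "p"
3 → match
4 → no match
5 → no match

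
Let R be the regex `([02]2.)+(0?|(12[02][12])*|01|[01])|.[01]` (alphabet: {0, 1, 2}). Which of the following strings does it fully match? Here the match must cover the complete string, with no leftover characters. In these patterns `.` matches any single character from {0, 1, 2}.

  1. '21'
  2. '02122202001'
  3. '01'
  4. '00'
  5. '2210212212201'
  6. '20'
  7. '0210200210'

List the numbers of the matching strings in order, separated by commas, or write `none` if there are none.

1, 2, 3, 4, 5, 6, 7

1 → match
2 → match
3 → match
4 → match
5 → match
6 → match
7 → match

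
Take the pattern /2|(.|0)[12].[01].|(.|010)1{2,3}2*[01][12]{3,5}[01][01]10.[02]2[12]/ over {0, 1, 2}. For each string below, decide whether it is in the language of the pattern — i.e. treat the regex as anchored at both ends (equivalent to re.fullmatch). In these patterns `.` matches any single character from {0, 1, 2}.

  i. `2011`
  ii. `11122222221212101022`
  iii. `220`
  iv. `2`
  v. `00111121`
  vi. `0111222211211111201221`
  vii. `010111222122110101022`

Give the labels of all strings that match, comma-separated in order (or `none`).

iv, vii

i → no match
ii → no match
iii → no match
iv → match
v → no match
vi → no match
vii → match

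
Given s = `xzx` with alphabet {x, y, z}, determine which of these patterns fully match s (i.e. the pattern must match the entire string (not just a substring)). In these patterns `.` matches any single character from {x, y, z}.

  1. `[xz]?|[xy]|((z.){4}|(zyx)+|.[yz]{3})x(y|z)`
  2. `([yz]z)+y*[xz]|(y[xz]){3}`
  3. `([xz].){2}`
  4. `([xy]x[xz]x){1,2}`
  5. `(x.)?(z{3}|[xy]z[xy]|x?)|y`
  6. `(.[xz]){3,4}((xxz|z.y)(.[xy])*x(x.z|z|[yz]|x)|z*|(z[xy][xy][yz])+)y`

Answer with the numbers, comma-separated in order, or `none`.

1 → no match
2 → no match
3 → no match
4 → no match
5 → match
6 → no match — must end with `y`

5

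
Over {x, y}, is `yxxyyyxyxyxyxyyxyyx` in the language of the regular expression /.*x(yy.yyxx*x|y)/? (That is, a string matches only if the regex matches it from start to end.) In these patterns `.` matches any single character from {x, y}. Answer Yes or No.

No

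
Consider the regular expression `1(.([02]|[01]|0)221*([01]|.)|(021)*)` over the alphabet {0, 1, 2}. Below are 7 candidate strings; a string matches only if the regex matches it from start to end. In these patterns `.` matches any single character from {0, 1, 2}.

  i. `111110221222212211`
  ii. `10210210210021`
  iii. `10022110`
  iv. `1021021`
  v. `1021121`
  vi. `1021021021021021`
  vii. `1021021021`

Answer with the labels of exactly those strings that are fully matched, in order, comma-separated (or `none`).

i → no match
ii → no match
iii → match
iv → match
v → no match
vi → match
vii → match

iii, iv, vi, vii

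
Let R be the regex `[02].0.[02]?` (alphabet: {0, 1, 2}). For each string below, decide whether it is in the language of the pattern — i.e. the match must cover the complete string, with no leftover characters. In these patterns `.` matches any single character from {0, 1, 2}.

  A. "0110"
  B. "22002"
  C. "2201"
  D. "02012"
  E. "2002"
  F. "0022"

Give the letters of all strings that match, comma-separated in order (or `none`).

B, C, D, E

A. "0110" → no match
B. "22002" → match
C. "2201" → match
D. "02012" → match
E. "2002" → match
F. "0022" → no match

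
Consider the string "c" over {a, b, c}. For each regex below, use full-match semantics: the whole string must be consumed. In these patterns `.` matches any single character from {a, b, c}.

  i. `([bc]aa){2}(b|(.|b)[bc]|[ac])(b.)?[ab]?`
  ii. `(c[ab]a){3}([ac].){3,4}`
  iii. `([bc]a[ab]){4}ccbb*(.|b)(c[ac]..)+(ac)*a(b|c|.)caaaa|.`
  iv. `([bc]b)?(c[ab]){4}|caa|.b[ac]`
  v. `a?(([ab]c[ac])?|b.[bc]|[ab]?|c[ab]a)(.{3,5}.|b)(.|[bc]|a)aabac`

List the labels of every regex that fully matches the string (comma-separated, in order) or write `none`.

iii

i → no match
ii → no match
iii → match
iv → no match
v → no match — must end with "aabac"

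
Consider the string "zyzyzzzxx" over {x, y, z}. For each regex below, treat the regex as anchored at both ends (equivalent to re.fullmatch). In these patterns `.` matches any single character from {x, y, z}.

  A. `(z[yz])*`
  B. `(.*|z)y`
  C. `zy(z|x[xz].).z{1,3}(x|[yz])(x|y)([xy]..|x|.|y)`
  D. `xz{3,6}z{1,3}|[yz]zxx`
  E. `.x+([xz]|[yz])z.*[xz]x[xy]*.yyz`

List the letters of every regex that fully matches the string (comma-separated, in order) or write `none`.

C

A → no match
B → no match — must end with "y"
C → match
D → no match
E → no match — must end with "yyz"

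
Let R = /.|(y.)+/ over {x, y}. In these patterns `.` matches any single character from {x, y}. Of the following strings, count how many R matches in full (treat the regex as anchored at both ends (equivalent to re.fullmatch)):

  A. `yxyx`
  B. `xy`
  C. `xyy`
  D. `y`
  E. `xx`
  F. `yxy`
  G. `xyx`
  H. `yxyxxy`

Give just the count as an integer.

A → match
B → no match
C → no match
D → match
E → no match
F → no match
G → no match
H → no match
Total matched: 2

2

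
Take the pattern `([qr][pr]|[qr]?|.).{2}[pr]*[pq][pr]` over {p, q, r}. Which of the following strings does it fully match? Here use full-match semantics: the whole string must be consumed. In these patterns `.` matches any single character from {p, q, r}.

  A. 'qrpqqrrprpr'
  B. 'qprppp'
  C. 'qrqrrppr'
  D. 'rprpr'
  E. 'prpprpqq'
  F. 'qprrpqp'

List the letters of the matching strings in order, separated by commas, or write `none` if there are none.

B, C, D, F

A → no match
B → match
C → match
D → match
E → no match
F → match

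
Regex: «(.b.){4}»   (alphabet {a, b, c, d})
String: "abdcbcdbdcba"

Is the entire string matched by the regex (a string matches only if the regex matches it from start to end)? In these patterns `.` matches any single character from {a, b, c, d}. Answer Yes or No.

Yes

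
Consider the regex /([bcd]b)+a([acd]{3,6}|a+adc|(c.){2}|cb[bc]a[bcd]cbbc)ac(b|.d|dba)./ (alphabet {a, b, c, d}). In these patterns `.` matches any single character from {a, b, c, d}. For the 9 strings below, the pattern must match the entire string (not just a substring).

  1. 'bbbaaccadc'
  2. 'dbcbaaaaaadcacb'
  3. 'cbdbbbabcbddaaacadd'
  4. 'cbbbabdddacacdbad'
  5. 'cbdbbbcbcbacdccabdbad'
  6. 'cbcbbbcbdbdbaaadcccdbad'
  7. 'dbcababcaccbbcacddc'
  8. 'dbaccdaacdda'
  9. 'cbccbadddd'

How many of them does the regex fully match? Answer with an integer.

1 → no match
2 → no match
3 → no match
4 → no match
5 → no match
6 → no match
7 → no match
8 → match
9 → no match
Total matched: 1

1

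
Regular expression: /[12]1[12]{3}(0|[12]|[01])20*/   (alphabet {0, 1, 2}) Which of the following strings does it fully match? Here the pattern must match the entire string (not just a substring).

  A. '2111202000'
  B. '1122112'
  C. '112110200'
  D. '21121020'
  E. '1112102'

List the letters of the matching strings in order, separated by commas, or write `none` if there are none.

A, B, C, D, E

A. '2111202000' → match
B. '1122112' → match
C. '112110200' → match
D. '21121020' → match
E. '1112102' → match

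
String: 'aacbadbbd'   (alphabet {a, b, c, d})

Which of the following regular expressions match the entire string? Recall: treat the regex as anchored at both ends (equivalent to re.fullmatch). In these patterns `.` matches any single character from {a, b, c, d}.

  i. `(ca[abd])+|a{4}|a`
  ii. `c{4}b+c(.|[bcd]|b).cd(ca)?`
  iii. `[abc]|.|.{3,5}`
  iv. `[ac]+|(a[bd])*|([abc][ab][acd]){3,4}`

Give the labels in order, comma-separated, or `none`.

i → no match
ii → no match — must start with 'c'
iii → no match
iv → match

iv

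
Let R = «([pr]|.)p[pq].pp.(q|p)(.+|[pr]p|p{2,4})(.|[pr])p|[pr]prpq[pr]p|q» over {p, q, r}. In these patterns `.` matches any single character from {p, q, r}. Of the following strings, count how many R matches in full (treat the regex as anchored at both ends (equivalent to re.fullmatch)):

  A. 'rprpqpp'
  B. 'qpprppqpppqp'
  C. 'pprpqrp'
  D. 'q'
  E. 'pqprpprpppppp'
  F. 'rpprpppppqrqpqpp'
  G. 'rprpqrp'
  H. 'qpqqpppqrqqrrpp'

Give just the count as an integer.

7

A. 'rprpqpp' → match
B. 'qpprppqpppqp' → match
C. 'pprpqrp' → match
D. 'q' → match
E → no match
F → match
G. 'rprpqrp' → match
H → match
Total matched: 7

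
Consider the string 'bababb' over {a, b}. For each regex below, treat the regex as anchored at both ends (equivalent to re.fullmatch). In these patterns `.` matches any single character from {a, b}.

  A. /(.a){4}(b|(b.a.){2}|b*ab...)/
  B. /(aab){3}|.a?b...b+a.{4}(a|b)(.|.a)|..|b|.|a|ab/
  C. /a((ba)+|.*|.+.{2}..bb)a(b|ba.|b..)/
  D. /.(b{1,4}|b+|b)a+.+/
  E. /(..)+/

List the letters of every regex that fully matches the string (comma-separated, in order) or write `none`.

A → no match
B → no match
C → no match — must start with 'a'
D → no match
E → match

E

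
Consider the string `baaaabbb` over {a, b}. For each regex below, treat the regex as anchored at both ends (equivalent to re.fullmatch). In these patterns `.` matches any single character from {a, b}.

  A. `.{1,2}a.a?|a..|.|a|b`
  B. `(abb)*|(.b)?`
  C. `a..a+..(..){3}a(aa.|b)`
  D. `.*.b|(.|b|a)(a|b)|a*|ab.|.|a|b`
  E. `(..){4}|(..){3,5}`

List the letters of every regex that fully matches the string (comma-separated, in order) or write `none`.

D, E

A → no match
B → no match
C → no match — must start with `a`
D → match
E → match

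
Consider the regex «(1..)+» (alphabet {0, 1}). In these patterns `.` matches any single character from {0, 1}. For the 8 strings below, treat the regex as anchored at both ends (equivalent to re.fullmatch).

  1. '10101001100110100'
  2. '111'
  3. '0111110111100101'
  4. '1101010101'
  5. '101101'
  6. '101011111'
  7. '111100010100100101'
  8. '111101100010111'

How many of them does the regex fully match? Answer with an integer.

2

1 → no match
2 → match
3 → no match — must start with '1'
4 → no match
5 → match
6 → no match
7 → no match
8 → no match
Total matched: 2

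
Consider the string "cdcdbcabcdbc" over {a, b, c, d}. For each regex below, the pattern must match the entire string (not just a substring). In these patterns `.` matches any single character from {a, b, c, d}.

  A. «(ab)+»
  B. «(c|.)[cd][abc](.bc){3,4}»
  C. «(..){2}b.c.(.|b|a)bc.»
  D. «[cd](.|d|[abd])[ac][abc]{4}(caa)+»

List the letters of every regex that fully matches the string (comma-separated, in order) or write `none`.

B

A → no match — must start with "ab"
B → match
C → no match
D → no match — must end with "caa"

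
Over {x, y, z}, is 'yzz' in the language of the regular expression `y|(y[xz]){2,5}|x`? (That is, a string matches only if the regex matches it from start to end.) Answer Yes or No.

No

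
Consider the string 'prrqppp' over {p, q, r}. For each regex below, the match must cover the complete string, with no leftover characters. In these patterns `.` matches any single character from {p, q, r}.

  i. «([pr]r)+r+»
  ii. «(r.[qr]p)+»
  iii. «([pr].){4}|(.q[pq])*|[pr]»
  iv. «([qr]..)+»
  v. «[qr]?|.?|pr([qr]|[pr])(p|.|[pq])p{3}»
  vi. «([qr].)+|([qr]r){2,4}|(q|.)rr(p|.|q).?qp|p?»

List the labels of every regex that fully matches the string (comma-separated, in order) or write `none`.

i → no match — must end with 'r'
ii → no match — must start with 'r'
iii → no match
iv → no match
v → match
vi → no match

v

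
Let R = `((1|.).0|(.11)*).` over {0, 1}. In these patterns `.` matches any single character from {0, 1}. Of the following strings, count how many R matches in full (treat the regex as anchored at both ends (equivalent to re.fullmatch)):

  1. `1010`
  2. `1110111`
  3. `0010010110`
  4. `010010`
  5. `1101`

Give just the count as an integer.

2

1 → no match
2 → match
3 → no match
4 → no match
5 → match
Total matched: 2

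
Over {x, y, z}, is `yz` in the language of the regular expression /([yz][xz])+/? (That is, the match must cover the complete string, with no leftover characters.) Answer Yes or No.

Yes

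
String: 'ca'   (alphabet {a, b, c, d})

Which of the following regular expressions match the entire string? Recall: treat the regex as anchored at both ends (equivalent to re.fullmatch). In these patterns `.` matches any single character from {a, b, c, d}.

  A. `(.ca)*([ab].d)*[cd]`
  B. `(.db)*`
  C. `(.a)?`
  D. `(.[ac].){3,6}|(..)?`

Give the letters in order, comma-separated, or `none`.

A → no match
B → no match
C → match
D → match

C, D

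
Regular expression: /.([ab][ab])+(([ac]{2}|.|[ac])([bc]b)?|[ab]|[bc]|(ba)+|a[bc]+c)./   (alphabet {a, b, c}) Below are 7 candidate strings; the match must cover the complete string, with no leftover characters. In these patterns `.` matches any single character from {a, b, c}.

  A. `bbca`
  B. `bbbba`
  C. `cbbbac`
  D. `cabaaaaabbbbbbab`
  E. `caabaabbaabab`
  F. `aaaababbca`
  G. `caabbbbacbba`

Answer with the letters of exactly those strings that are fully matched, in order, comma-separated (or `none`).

B, C, D, E, F, G

A → no match
B → match
C → match
D → match
E → match
F → match
G → match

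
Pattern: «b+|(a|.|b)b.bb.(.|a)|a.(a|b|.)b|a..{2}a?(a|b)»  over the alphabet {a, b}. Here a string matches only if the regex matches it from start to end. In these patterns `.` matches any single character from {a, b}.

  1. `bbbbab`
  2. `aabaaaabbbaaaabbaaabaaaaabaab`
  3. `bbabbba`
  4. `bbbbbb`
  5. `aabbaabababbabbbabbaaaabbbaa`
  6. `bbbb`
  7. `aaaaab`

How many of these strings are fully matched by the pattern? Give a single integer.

4

1 → no match
2 → no match
3 → match
4 → match
5 → no match
6 → match
7 → match
Total matched: 4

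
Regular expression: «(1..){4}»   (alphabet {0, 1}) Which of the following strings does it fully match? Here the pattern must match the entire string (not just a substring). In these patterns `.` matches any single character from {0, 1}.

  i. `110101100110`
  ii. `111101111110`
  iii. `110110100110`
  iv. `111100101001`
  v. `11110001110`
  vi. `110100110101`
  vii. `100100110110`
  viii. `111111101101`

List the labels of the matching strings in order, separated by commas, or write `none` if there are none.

i, ii, iii, vi, vii, viii

i → match
ii → match
iii → match
iv → no match
v → no match
vi → match
vii → match
viii → match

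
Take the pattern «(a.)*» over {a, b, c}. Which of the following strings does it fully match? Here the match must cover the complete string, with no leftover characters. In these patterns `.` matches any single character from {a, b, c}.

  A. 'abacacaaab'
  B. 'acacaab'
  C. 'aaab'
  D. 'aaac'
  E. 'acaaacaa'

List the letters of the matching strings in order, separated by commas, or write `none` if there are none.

A → match
B → no match
C → match
D → match
E → match

A, C, D, E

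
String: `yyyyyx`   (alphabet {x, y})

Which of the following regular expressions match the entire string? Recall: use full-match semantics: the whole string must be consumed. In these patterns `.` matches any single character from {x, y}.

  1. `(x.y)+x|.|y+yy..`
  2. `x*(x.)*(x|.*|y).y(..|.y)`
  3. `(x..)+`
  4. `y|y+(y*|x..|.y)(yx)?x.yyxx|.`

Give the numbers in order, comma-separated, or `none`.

1, 2

1 → match
2 → match
3 → no match — must start with `x`
4 → no match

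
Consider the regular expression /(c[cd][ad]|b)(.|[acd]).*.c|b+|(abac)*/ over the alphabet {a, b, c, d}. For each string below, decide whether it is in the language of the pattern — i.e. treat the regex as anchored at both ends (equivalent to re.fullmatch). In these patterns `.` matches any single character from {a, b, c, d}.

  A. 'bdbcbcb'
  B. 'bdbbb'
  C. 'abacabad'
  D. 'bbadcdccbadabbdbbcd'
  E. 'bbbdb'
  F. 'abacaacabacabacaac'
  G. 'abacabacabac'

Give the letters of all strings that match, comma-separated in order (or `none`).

G

A → no match
B → no match
C → no match
D → no match
E → no match
F → no match
G → match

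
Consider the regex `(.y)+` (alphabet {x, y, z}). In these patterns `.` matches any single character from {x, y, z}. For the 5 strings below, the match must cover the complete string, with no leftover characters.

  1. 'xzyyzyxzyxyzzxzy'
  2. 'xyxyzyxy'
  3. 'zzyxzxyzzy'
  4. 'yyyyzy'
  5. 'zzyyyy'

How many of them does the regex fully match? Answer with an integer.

2

1 → no match
2 → match
3 → no match
4 → match
5 → no match
Total matched: 2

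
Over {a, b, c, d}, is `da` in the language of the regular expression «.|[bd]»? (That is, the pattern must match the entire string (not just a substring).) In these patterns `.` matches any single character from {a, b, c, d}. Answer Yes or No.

No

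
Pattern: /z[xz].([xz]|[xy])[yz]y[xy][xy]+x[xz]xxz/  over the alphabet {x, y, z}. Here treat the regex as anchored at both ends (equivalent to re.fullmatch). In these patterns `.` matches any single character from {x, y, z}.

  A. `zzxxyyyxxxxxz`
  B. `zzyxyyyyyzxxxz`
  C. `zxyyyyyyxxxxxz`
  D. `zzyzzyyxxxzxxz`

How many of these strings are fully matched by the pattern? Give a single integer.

A → match
B → no match
C → match
D → match
Total matched: 3

3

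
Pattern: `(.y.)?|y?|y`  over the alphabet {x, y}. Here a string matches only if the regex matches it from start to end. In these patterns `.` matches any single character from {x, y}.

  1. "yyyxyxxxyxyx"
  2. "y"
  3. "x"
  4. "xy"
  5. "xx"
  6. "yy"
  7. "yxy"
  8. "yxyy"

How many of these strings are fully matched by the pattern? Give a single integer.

1

1 → no match
2 → match
3 → no match
4 → no match
5 → no match
6 → no match
7 → no match
8 → no match
Total matched: 1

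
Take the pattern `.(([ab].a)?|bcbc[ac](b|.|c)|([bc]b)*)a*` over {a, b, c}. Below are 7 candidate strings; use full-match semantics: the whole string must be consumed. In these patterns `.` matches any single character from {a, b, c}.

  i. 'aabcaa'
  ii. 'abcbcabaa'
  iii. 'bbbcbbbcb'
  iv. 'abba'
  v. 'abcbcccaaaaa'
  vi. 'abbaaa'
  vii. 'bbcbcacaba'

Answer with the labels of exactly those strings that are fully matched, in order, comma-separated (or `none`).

ii, iii, iv, v, vi

i → no match
ii → match
iii → match
iv → match
v → match
vi → match
vii → no match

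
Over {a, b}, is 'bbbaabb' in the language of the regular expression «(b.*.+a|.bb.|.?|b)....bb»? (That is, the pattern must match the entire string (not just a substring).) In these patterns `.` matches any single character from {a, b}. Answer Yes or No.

Yes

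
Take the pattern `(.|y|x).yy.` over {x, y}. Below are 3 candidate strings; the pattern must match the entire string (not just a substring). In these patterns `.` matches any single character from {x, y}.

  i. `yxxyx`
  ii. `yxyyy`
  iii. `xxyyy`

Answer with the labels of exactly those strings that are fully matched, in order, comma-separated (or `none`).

i → no match
ii → match
iii → match

ii, iii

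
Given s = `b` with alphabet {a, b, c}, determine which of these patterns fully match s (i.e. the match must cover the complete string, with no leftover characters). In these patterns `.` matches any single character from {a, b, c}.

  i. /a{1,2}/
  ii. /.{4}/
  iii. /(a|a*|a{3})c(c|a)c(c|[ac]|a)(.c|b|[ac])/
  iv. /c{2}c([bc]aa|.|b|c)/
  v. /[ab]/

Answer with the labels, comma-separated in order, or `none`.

i → no match — must start with `a`
ii → no match
iii → no match
iv → no match — must start with `c`
v → match

v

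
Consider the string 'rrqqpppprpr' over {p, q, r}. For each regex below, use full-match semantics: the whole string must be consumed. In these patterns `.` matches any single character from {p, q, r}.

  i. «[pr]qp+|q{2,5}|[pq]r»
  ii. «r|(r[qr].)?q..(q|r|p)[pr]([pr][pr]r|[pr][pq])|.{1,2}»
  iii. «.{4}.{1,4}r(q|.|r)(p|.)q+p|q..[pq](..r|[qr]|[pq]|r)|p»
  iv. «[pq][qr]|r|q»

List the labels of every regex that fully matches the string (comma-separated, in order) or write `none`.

i → no match
ii → match
iii → no match
iv → no match

ii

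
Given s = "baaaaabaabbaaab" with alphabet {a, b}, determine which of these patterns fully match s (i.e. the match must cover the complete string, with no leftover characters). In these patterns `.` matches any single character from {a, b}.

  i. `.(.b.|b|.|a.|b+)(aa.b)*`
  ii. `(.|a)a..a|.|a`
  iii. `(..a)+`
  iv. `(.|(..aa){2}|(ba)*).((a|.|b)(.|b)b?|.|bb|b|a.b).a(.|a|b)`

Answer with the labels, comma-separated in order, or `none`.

i → match
ii → no match
iii → no match — must end with "a"
iv → no match

i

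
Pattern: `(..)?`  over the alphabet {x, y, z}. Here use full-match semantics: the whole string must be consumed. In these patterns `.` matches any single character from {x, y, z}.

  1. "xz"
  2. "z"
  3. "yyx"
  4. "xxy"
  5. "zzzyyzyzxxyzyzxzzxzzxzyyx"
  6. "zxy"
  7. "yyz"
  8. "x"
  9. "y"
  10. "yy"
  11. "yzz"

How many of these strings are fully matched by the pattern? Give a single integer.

1. "xz" → match
2. "z" → no match
3. "yyx" → no match
4. "xxy" → no match
5 → no match
6. "zxy" → no match
7. "yyz" → no match
8. "x" → no match
9. "y" → no match
10. "yy" → match
11. "yzz" → no match
Total matched: 2

2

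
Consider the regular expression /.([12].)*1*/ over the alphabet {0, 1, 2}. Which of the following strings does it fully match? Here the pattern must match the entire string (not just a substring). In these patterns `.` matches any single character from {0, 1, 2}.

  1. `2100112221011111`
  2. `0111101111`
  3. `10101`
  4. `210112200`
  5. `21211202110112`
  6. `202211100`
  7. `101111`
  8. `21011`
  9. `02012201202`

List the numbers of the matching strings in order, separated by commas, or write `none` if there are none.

8

1 → no match
2 → no match
3 → no match
4 → no match
5 → no match
6 → no match
7 → no match
8 → match
9 → no match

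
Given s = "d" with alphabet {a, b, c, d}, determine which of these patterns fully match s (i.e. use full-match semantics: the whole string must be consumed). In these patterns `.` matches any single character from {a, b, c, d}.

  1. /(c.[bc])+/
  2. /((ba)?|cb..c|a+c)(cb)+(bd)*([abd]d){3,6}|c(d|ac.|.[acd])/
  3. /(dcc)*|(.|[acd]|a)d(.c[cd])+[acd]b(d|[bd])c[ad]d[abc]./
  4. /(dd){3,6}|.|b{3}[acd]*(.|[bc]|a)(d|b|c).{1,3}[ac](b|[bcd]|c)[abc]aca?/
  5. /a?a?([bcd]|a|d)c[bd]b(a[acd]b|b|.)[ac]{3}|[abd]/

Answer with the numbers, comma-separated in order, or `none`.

4, 5

1 → no match — must start with "c"
2 → no match
3 → no match
4 → match
5 → match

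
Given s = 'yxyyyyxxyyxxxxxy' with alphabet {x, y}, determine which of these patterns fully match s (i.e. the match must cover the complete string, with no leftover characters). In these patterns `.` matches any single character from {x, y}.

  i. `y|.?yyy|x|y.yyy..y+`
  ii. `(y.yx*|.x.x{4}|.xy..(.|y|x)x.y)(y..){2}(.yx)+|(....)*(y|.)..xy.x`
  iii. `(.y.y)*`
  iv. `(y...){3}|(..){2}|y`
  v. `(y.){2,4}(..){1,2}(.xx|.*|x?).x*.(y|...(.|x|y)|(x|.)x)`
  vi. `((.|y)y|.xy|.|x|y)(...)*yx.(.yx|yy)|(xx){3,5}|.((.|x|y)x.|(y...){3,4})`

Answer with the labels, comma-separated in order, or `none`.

v

i → no match
ii → no match
iii → no match
iv → no match
v → match
vi → no match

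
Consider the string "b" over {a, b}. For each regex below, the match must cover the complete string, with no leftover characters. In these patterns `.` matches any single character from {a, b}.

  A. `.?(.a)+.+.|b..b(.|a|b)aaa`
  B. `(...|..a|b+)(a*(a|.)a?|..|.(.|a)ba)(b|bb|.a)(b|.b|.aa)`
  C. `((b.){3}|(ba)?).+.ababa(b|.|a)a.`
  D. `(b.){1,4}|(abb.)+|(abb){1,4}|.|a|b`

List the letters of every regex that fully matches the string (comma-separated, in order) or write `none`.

A → no match
B → no match
C → no match
D → match

D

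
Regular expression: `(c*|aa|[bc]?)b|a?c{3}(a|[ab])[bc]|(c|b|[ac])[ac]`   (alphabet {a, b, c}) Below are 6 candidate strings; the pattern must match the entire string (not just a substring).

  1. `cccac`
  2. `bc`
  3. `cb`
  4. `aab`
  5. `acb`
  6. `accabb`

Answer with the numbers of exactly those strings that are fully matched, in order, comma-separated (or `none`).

1 → match
2 → match
3 → match
4 → match
5 → no match
6 → no match

1, 2, 3, 4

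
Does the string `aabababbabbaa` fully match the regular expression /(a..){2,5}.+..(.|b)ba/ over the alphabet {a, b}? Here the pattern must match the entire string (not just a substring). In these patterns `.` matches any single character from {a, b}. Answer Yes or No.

No

Every match must end with `ba`, but `aabababbabbaa` does not.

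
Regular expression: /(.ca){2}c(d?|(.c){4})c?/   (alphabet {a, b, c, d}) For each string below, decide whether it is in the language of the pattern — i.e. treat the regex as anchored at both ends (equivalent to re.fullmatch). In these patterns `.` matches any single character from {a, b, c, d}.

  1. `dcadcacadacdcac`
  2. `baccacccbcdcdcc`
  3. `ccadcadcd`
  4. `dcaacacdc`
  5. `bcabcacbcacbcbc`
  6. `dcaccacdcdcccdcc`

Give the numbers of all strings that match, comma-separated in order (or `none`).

1 → no match
2 → no match
3 → no match
4 → match
5 → match
6 → match

4, 5, 6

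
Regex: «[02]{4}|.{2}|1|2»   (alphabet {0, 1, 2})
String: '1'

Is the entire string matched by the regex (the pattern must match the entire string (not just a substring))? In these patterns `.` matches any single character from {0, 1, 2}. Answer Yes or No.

Yes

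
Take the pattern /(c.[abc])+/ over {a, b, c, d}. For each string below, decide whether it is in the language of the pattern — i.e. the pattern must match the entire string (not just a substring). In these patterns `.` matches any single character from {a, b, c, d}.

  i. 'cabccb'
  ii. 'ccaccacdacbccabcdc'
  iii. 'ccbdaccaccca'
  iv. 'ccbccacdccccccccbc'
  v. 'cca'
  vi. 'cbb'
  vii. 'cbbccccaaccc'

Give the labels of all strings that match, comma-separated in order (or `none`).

i, ii, iv, v, vi, vii

i. 'cabccb' → match
ii → match
iii. 'ccbdaccaccca' → no match
iv → match
v. 'cca' → match
vi. 'cbb' → match
vii. 'cbbccccaaccc' → match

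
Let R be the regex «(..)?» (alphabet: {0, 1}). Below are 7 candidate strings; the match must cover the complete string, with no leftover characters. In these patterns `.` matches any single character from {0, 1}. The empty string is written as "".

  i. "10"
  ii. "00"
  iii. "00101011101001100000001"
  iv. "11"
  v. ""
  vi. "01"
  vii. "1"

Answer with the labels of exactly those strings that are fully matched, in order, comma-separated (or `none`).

i → match
ii → match
iii → no match
iv → match
v → match
vi → match
vii → no match

i, ii, iv, v, vi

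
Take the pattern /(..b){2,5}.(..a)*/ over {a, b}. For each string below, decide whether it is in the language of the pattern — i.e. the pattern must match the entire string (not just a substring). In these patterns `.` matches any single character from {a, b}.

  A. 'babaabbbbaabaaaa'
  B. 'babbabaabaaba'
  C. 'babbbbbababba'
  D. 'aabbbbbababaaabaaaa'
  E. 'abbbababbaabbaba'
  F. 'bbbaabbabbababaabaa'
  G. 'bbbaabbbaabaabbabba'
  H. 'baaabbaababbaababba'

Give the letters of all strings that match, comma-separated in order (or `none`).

A → match
B → match
C → match
D → match
E → match
F → match
G → match
H → no match

A, B, C, D, E, F, G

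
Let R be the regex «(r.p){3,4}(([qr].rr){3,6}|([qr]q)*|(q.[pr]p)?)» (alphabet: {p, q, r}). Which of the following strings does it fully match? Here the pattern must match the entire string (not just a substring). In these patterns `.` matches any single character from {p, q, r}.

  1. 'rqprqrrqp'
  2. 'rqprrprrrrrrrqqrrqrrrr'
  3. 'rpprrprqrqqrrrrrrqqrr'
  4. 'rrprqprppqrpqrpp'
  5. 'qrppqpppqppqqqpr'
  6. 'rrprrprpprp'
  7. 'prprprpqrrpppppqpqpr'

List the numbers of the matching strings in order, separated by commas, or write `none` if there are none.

none

1 → no match
2 → no match
3 → no match
4 → no match
5 → no match — must start with 'r'
6 → no match
7 → no match — must start with 'r'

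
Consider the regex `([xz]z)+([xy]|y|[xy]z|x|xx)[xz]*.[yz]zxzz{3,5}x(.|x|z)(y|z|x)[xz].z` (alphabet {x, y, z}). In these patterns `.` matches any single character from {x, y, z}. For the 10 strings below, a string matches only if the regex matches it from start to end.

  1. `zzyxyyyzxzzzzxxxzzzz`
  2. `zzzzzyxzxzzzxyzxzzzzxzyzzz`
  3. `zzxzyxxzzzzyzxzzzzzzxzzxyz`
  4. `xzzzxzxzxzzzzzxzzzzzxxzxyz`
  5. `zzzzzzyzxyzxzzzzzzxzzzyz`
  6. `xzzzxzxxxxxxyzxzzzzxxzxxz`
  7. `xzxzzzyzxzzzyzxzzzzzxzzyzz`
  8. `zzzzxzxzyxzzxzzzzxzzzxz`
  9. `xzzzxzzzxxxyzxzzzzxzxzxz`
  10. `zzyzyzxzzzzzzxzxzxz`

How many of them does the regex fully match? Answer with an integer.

7

1 → no match
2 → no match
3 → match
4 → match
5 → match
6 → match
7 → no match
8 → match
9 → match
10 → match
Total matched: 7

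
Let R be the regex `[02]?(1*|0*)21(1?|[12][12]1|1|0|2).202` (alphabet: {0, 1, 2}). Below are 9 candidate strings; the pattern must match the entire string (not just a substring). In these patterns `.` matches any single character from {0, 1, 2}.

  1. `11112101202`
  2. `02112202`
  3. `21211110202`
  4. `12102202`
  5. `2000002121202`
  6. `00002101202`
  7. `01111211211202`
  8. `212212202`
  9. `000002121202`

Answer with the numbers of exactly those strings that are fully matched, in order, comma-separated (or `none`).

1 → match
2 → match
3 → match
4 → match
5 → match
6 → match
7 → match
8 → match
9 → match

1, 2, 3, 4, 5, 6, 7, 8, 9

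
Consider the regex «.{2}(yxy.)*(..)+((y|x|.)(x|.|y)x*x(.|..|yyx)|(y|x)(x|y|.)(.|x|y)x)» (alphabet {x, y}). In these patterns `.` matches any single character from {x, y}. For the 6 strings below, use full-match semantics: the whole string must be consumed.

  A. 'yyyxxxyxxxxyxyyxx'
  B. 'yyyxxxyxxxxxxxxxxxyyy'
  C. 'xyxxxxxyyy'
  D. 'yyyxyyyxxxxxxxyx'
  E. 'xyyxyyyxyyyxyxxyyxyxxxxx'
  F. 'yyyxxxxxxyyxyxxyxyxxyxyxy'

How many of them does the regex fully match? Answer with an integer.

2

A → no match
B → no match
C → no match
D → match
E → match
F → no match
Total matched: 2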